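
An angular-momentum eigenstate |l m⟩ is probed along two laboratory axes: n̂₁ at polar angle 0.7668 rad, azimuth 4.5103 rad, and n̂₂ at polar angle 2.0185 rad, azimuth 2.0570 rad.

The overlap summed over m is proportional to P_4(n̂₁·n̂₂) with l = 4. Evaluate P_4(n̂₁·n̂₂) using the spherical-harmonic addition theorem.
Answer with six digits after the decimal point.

Summing Y*_{l m}(θ₁,φ₁)·Y_{l m}(θ₂,φ₂) over m ∈ [−4, 4]; prefactor 4π/(2·4+1) = 1.396263:
  m=-4: +0.070835-0.074165i × -0.106763-0.272011i = -0.027736-0.011350i  (running Σ = -0.027736-0.011350i)
  m=-3: +0.171552+0.247416i × -0.394413-0.044434i = -0.056669-0.105207i  (running Σ = -0.084405-0.116557i)
  m=-2: -0.389436+0.166572i × -0.047745+0.070030i = +0.006928-0.035225i  (running Σ = -0.077477-0.151782i)
  m=-1: -0.029898-0.145925i × -0.145633-0.275548i = -0.035855+0.029490i  (running Σ = -0.113332-0.122292i)
  m=0: -0.332688-0.000000i × -0.147342+0.000000i = +0.049019+0.000000i  (running Σ = -0.064313-0.122292i)
  m=1: +0.029898-0.145925i × +0.145633-0.275548i = -0.035855-0.029490i  (running Σ = -0.100168-0.151782i)
  m=2: -0.389436-0.166572i × -0.047745-0.070030i = +0.006928+0.035225i  (running Σ = -0.093240-0.116557i)
  m=3: -0.171552+0.247416i × +0.394413-0.044434i = -0.056669+0.105207i  (running Σ = -0.149909-0.011350i)
  m=4: +0.070835+0.074165i × -0.106763+0.272011i = -0.027736+0.011350i  (running Σ = -0.177645-0.000000i)
Total Σ_m = -0.177645-0.000000i. Multiply by 1.396263: -0.248039-0.000000i. P_4(cos γ) = -0.248039

-0.248039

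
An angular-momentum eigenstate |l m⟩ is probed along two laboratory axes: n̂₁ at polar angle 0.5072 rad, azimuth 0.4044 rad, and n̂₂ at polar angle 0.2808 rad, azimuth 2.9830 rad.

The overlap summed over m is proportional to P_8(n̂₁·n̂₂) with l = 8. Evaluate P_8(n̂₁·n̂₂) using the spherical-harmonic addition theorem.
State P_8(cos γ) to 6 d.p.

0.264488

Addition theorem: P_8(cos γ) = (4π/17) Σ_m Y*_{lm}(Ω₁) Y_{lm}(Ω₂), m = −8…8:
  [-8]  conj(Y_{8,-8})(Ω₁) = (-0.001590, -0.000149) ; Y_{8,-8}(Ω₂) = (0.000005, 0.000017) ; Δ = (-0.000000, -0.000000)
  [-7]  conj(Y_{8,-7})(Ω₁) = (-0.010946, 0.003516) ; Y_{8,-7}(Ω₂) = (-0.000111, -0.000223) ; Δ = (0.000002, 0.000002)
  [-6]  conj(Y_{8,-6})(Ω₁) = (-0.039043, 0.033913) ; Y_{8,-6}(Ω₂) = (0.001271, 0.001784) ; Δ = (-0.000110, -0.000027)
  [-5]  conj(Y_{8,-5})(Ω₁) = (-0.070905, 0.146334) ; Y_{8,-5}(Ω₂) = (-0.009721, -0.009869) ; Δ = (0.002134, -0.000723)
  [-4]  conj(Y_{8,-4})(Ω₁) = (-0.016811, 0.358923) ; Y_{8,-4}(Ω₂) = (0.052062, 0.038309) ; Δ = (-0.014625, 0.018042)
  [-3]  conj(Y_{8,-3})(Ω₁) = (0.180767, 0.483773) ; Y_{8,-3}(Ω₂) = (-0.194289, -0.100108) ; Δ = (0.013309, -0.112088)
  [-2]  conj(Y_{8,-2})(Ω₁) = (0.237344, 0.248721) ; Y_{8,-2}(Ω₂) = (0.473193, 0.155334) ; Δ = (0.073675, 0.154561)
  [-1]  conj(Y_{8,-1})(Ω₁) = (-0.189094, -0.080930) ; Y_{8,-1}(Ω₂) = (-0.605632, -0.096862) ; Δ = (0.106682, 0.067330)
  [+0]  conj(Y_{8,0})(Ω₁) = (-0.426229, -0.000000) ; Y_{8,0}(Ω₂) = (0.010152, 0.000000) ; Δ = (-0.004327, -0.000000)
  [+1]  conj(Y_{8,1})(Ω₁) = (0.189094, -0.080930) ; Y_{8,1}(Ω₂) = (0.605632, -0.096862) ; Δ = (0.106682, -0.067330)
  [+2]  conj(Y_{8,2})(Ω₁) = (0.237344, -0.248721) ; Y_{8,2}(Ω₂) = (0.473193, -0.155334) ; Δ = (0.073675, -0.154561)
  [+3]  conj(Y_{8,3})(Ω₁) = (-0.180767, 0.483773) ; Y_{8,3}(Ω₂) = (0.194289, -0.100108) ; Δ = (0.013309, 0.112088)
  [+4]  conj(Y_{8,4})(Ω₁) = (-0.016811, -0.358923) ; Y_{8,4}(Ω₂) = (0.052062, -0.038309) ; Δ = (-0.014625, -0.018042)
  [+5]  conj(Y_{8,5})(Ω₁) = (0.070905, 0.146334) ; Y_{8,5}(Ω₂) = (0.009721, -0.009869) ; Δ = (0.002134, 0.000723)
  [+6]  conj(Y_{8,6})(Ω₁) = (-0.039043, -0.033913) ; Y_{8,6}(Ω₂) = (0.001271, -0.001784) ; Δ = (-0.000110, 0.000027)
  [+7]  conj(Y_{8,7})(Ω₁) = (0.010946, 0.003516) ; Y_{8,7}(Ω₂) = (0.000111, -0.000223) ; Δ = (0.000002, -0.000002)
  [+8]  conj(Y_{8,8})(Ω₁) = (-0.001590, 0.000149) ; Y_{8,8}(Ω₂) = (0.000005, -0.000017) ; Δ = (-0.000000, 0.000000)
Accumulated sum (0.357804, 0.000000); after 4π/(2l+1) scaling, (0.264488, 0.000000) ⇒ P_8 = 0.264488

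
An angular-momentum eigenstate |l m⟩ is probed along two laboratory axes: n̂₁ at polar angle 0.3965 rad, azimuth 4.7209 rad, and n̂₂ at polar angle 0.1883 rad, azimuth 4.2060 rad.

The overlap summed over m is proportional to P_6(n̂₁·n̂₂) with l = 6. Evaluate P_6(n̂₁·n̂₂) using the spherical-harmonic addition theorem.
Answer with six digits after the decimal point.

0.444302

Addition theorem: P_6(cos γ) = (4π/13) Σ_m Y*_{lm}(Ω₁) Y_{lm}(Ω₂), m = −6…6:
  m=-6: -0.00160 - 0.00008j × 0.00002 - 0.00000j = -0.00000 + 0.00000j  (running Σ = -0.00000 + 0.00000j)
  m=-5: 0.00056 - 0.01325j × -0.00022 - 0.00031j = -0.00000 + 0.00000j  (running Σ = -0.00000 + 0.00000j)
  m=-4: 0.06630 + 0.00226j × -0.00185 + 0.00378j = -0.00013 + 0.00025j  (running Σ = -0.00014 + 0.00025j)
  m=-3: -0.00562 + 0.22002j × 0.03192 - 0.00165j = 0.00018 + 0.00703j  (running Σ = 0.00005 + 0.00728j)
  m=-2: -0.46505 - 0.00792j × -0.08677 - 0.13901j = 0.03925 + 0.06533j  (running Σ = 0.03930 + 0.07261j)
  m=-1: 0.00420 - 0.49380j × -0.24908 + 0.44910j = 0.22072 + 0.12488j  (running Σ = 0.26002 + 0.19750j)
  m=0: -0.08991 + 0.00000j × 0.67177 + 0.00000j = -0.06040 + 0.00000j  (running Σ = 0.19962 + 0.19750j)
  m=1: -0.00420 - 0.49380j × 0.24908 + 0.44910j = 0.22072 - 0.12488j  (running Σ = 0.42034 + 0.07261j)
  m=2: -0.46505 + 0.00792j × -0.08677 + 0.13901j = 0.03925 - 0.06533j  (running Σ = 0.45959 + 0.00728j)
  m=3: 0.00562 + 0.22002j × -0.03192 - 0.00165j = 0.00018 - 0.00703j  (running Σ = 0.45977 + 0.00025j)
  m=4: 0.06630 - 0.00226j × -0.00185 - 0.00378j = -0.00013 - 0.00025j  (running Σ = 0.45964 + 0.00000j)
  m=5: -0.00056 - 0.01325j × 0.00022 - 0.00031j = -0.00000 - 0.00000j  (running Σ = 0.45963 + 0.00000j)
  m=6: -0.00160 + 0.00008j × 0.00002 + 0.00000j = -0.00000 - 0.00000j  (running Σ = 0.45963 - 0.00000j)
Σ over m = 0.45963 - 0.00000j; ×(4π/13) → 0.44430 - 0.00000j. Real part: 0.444302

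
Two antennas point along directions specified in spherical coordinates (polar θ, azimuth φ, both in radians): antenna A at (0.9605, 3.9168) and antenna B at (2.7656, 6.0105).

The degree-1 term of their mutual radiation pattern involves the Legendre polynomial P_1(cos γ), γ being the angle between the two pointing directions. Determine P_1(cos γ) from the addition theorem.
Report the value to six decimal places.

-0.683348

Expand P_1 via completeness: Σ_{m} conj(Y_{1,m}) at Ω₁ times Y_{1,m} at Ω₂ —
  m=-1: Y*=-0.20223 - 0.19815j  Y=0.12218 + 0.03417j  product -0.01794 - 0.03112j
  m=+0: Y*=0.28002 + 0.00000j  Y=-0.45447 + 0.00000j  product -0.12726 + 0.00000j
  m=+1: Y*=0.20223 - 0.19815j  Y=-0.12218 + 0.03417j  product -0.01794 + 0.03112j
Accumulated sum -0.16314 + 0.00000j; after 4π/(2l+1) scaling, -0.68335 + 0.00000j ⇒ P_1 = -0.683348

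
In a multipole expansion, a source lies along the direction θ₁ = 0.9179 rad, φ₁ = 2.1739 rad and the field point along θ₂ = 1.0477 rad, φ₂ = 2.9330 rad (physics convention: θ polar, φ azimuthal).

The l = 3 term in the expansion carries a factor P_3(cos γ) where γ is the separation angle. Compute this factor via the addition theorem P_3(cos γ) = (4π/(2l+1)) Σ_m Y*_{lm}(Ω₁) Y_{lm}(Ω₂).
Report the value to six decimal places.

0.088860

Summing Y*_{l m}(θ₁,φ₁)·Y_{l m}(θ₂,φ₂) over m ∈ [−3, 3]; prefactor 4π/(2·3+1) = 1.795196:
  [-3]  conj(Y_{3,-3})(Ω₁) = 0.20319 + 0.04940j ; Y_{3,-3}(Ω₂) = -0.21983 - 0.15887j ; Δ = -0.03682 - 0.04314j
  [-2]  conj(Y_{3,-2})(Ω₁) = -0.13968 - 0.36598j ; Y_{3,-2}(Ω₂) = 0.35027 + 0.15524j ; Δ = 0.00789 - 0.14988j
  [-1]  conj(Y_{3,-1})(Ω₁) = -0.12307 + 0.17870j ; Y_{3,-1}(Ω₂) = -0.06788 - 0.01437j ; Δ = 0.01092 - 0.01036j
  [+0]  conj(Y_{3,0})(Ω₁) = -0.26179 + 0.00000j ; Y_{3,0}(Ω₂) = -0.32665 + 0.00000j ; Δ = 0.08551 + 0.00000j
  [+1]  conj(Y_{3,1})(Ω₁) = 0.12307 + 0.17870j ; Y_{3,1}(Ω₂) = 0.06788 - 0.01437j ; Δ = 0.01092 + 0.01036j
  [+2]  conj(Y_{3,2})(Ω₁) = -0.13968 + 0.36598j ; Y_{3,2}(Ω₂) = 0.35027 - 0.15524j ; Δ = 0.00789 + 0.14988j
  [+3]  conj(Y_{3,3})(Ω₁) = -0.20319 + 0.04940j ; Y_{3,3}(Ω₂) = 0.21983 - 0.15887j ; Δ = -0.03682 + 0.04314j
Σ over m = 0.04950 - 0.00000j; ×(4π/7) → 0.08886 - 0.00000j. Real part: 0.088860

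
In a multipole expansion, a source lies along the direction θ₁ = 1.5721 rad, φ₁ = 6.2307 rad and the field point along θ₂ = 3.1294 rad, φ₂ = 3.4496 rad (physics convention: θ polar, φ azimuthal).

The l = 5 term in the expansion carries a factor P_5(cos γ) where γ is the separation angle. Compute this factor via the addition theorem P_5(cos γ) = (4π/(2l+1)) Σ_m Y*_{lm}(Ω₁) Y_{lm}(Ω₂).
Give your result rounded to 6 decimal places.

-0.018938

Summing Y*_{l m}(θ₁,φ₁)·Y_{l m}(θ₂,φ₂) over m ∈ [−5, 5]; prefactor 4π/(2·5+1) = 1.142397:
  m=-5: Y*=(0.448240, -0.120407)  Y=(-0.000000, 0.000000)  product (0.000000, 0.000000)
  m=-4: Y*=(-0.001871, 0.000399)  Y=(-0.000000, 0.000000)  product (0.000000, -0.000000)
  m=-3: Y*=(-0.341658, 0.054245)  Y=(-0.000003, 0.000004)  product (0.000001, -0.000002)
  m=-2: Y*=(0.002197, -0.000231)  Y=(-0.000411, 0.000291)  product (-0.000001, 0.000001)
  m=-1: Y*=(0.319833, -0.016802)  Y=(-0.029754, 0.009466)  product (-0.009357, 0.003527)
  m=+0: Y*=(-0.002287, -0.000000)  Y=(-0.934560, 0.000000)  product (0.002137, 0.000000)
  m=+1: Y*=(-0.319833, -0.016802)  Y=(0.029754, 0.009466)  product (-0.009357, -0.003527)
  m=+2: Y*=(0.002197, 0.000231)  Y=(-0.000411, -0.000291)  product (-0.000001, -0.000001)
  m=+3: Y*=(0.341658, 0.054245)  Y=(0.000003, 0.000004)  product (0.000001, 0.000002)
  m=+4: Y*=(-0.001871, -0.000399)  Y=(-0.000000, -0.000000)  product (0.000000, 0.000000)
  m=+5: Y*=(-0.448240, -0.120407)  Y=(0.000000, 0.000000)  product (0.000000, -0.000000)
Total Σ_m = (-0.016577, -0.000000). Multiply by 1.142397: (-0.018938, -0.000000). P_5(cos γ) = -0.018938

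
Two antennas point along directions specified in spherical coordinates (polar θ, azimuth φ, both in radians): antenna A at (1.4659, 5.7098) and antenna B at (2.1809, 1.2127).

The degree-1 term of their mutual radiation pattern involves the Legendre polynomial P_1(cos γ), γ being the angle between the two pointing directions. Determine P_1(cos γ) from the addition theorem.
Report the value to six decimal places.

Term-by-term m-sum for l=1 (normalisation 4π/3 = 4.188790):
  m=-1: +0.288644-0.186393i × +0.099246-0.265201i = -0.020785-0.095047i  (running Σ = -0.020785-0.095047i)
  m=0: +0.051159-0.000000i × -0.279946+0.000000i = -0.014322+0.000000i  (running Σ = -0.035106-0.095047i)
  m=1: -0.288644-0.186393i × -0.099246-0.265201i = -0.020785+0.095047i  (running Σ = -0.055891+0.000000i)
Accumulated sum -0.055891+0.000000i; after 4π/(2l+1) scaling, -0.234117+0.000000i ⇒ P_1 = -0.234117

-0.234117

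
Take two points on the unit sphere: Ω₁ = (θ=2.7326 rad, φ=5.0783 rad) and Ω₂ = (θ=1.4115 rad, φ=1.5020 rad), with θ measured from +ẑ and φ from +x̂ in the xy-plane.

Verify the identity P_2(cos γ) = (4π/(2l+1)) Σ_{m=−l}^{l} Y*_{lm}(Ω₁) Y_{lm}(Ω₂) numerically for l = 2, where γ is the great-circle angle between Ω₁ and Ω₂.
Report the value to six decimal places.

-0.122488

Term-by-term m-sum for l=2 (normalisation 4π/5 = 2.513274):
  [-2]  conj(Y_{2,-2})(Ω₁) = (-0.045449, -0.040822) ; Y_{2,-2}(Ω₂) = (-0.372996, -0.051648) ; Δ = (0.014844, 0.017574)
  [-1]  conj(Y_{2,-1})(Ω₁) = (-0.100861, 0.263230) ; Y_{2,-1}(Ω₂) = (0.008317, -0.120707) ; Δ = (0.030935, 0.014364)
  [+0]  conj(Y_{2,0})(Ω₁) = (0.481142, -0.000000) ; Y_{2,0}(Ω₂) = (-0.291584, 0.000000) ; Δ = (-0.140294, 0.000000)
  [+1]  conj(Y_{2,1})(Ω₁) = (0.100861, 0.263230) ; Y_{2,1}(Ω₂) = (-0.008317, -0.120707) ; Δ = (0.030935, -0.014364)
  [+2]  conj(Y_{2,2})(Ω₁) = (-0.045449, 0.040822) ; Y_{2,2}(Ω₂) = (-0.372996, 0.051648) ; Δ = (0.014844, -0.017574)
Σ over m = (-0.048737, 0.000000); ×(4π/5) → (-0.122488, 0.000000). Real part: -0.122488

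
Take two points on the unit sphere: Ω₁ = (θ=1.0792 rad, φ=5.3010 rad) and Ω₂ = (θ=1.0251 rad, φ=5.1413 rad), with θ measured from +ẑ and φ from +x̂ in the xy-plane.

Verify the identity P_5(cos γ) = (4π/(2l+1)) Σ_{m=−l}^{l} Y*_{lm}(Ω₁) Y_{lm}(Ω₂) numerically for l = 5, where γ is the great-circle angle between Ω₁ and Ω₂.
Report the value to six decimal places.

0.840540

Term-by-term m-sum for l=5 (normalisation 4π/11 = 1.142397):
  m=-5: Y*=+0.048746+0.242290i  Y=+0.177864-0.114951i  product +0.036522+0.037491i
  m=-4: Y*=-0.295383+0.296419i  Y=-0.058695-0.402381i  product +0.136611+0.101458i
  m=-3: Y*=-0.233772-0.046181i  Y=-0.295399-0.086244i  product +0.065073+0.033803i
  m=-2: Y*=+0.079053+0.190378i  Y=+0.080656-0.093275i  product +0.024134+0.007982i
  m=-1: Y*=-0.168810+0.252882i  Y=-0.142025-0.310570i  product +0.102513+0.016512i
  m=+0: Y*=+0.139703-0.000000i  Y=+0.043413+0.000000i  product +0.006065+0.000000i
  m=+1: Y*=+0.168810+0.252882i  Y=+0.142025-0.310570i  product +0.102513-0.016512i
  m=+2: Y*=+0.079053-0.190378i  Y=+0.080656+0.093275i  product +0.024134-0.007982i
  m=+3: Y*=+0.233772-0.046181i  Y=+0.295399-0.086244i  product +0.065073-0.033803i
  m=+4: Y*=-0.295383-0.296419i  Y=-0.058695+0.402381i  product +0.136611-0.101458i
  m=+5: Y*=-0.048746+0.242290i  Y=-0.177864-0.114951i  product +0.036522-0.037491i
Accumulated sum +0.735769+0.000000i; after 4π/(2l+1) scaling, +0.840540+0.000000i ⇒ P_5 = 0.840540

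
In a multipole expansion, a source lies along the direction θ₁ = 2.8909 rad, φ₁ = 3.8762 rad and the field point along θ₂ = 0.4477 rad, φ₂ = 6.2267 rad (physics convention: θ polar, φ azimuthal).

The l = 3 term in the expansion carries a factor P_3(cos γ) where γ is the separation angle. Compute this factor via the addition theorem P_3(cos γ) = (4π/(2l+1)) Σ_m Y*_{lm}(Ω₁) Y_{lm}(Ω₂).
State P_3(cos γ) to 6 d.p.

Expand P_3 via completeness: Σ_{m} conj(Y_{3,m}) at Ω₁ times Y_{3,m} at Ω₂ —
  m=-3: Y*=0.00377 - 0.00514j  Y=0.03336 + 0.00571j  product 0.00016 - 0.00015j
  m=-2: Y*=-0.00618 - 0.06061j  Y=0.17154 + 0.01946j  product 0.00012 - 0.01052j
  m=-1: Y*=-0.21968 - 0.19842j  Y=0.42784 + 0.02419j  product -0.08919 - 0.09021j
  m=+0: Y*=-0.61178 + 0.00000j  Y=0.35760 + 0.00000j  product -0.21877 + 0.00000j
  m=+1: Y*=0.21968 - 0.19842j  Y=-0.42784 + 0.02419j  product -0.08919 + 0.09021j
  m=+2: Y*=-0.00618 + 0.06061j  Y=0.17154 - 0.01946j  product 0.00012 + 0.01052j
  m=+3: Y*=-0.00377 - 0.00514j  Y=-0.03336 + 0.00571j  product 0.00016 + 0.00015j
Σ over m = -0.39659 + 0.00000j; ×(4π/7) → -0.71196 + 0.00000j. Real part: -0.711964

-0.711964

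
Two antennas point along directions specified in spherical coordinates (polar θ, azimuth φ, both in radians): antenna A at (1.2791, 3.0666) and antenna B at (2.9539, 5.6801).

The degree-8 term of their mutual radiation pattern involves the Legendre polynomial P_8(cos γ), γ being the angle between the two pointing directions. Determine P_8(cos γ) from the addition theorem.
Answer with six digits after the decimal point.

Expand P_8 via completeness: Σ_{m} conj(Y_{8,m}) at Ω₁ times Y_{8,m} at Ω₂ —
  m=-8: Y*=(0.301204, -0.206039)  Y=(0.000000, -0.000001)  product (-0.000000, -0.000000)
  m=-7: Y*=(-0.379283, 0.219662)  Y=(0.000008, 0.000014)  product (-0.000006, -0.000004)
  m=-6: Y*=(0.062922, -0.030391)  Y=(-0.000190, -0.000098)  product (-0.000015, -0.000000)
  m=-5: Y*=(0.308544, -0.121438)  Y=(0.002057, -0.000261)  product (0.000603, -0.000330)
  m=-4: Y*=(-0.191897, 0.059354)  Y=(-0.011148, 0.009962)  product (0.001548, -0.002573)
  m=-3: Y*=(-0.240186, 0.054967)  Y=(0.018747, -0.077122)  product (-0.000264, 0.019554)
  m=-2: Y*=(0.243395, -0.036782)  Y=(0.104973, 0.275021)  product (0.035666, 0.063077)
  m=-1: Y*=(0.203342, -0.015278)  Y=(-0.546811, -0.376575)  product (-0.116943, -0.068220)
  m=+0: Y*=(-0.257147, -0.000000)  Y=(0.533693, 0.000000)  product (-0.137238, -0.000000)
  m=+1: Y*=(-0.203342, -0.015278)  Y=(0.546811, -0.376575)  product (-0.116943, 0.068220)
  m=+2: Y*=(0.243395, 0.036782)  Y=(0.104973, -0.275021)  product (0.035666, -0.063077)
  m=+3: Y*=(0.240186, 0.054967)  Y=(-0.018747, -0.077122)  product (-0.000264, -0.019554)
  m=+4: Y*=(-0.191897, -0.059354)  Y=(-0.011148, -0.009962)  product (0.001548, 0.002573)
  m=+5: Y*=(-0.308544, -0.121438)  Y=(-0.002057, -0.000261)  product (0.000603, 0.000330)
  m=+6: Y*=(0.062922, 0.030391)  Y=(-0.000190, 0.000098)  product (-0.000015, 0.000000)
  m=+7: Y*=(0.379283, 0.219662)  Y=(-0.000008, 0.000014)  product (-0.000006, 0.000004)
  m=+8: Y*=(0.301204, 0.206039)  Y=(0.000000, 0.000001)  product (-0.000000, 0.000000)
Σ over m = (-0.296059, -0.000000); ×(4π/17) → (-0.218846, -0.000000). Real part: -0.218846

-0.218846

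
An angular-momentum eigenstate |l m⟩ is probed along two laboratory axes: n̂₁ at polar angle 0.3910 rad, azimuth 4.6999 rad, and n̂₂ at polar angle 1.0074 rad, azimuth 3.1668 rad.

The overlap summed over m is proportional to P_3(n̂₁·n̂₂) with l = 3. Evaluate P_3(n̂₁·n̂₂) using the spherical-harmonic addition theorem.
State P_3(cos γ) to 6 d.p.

Addition theorem: P_3(cos γ) = (4π/7) Σ_m Y*_{lm}(Ω₁) Y_{lm}(Ω₂), m = −3…3:
  m=-3: Y*=+0.000865+0.023079i  Y=-0.251411+0.019049i  product -0.000657-0.005786i
  m=-2: Y*=-0.137195+0.003428i  Y=+0.389632-0.019660i  product -0.053388+0.004033i
  m=-1: Y*=-0.005036-0.403192i  Y=-0.116388+0.002934i  product +0.001769+0.046912i
  m=+0: Y*=+0.439464-0.000000i  Y=-0.313676+0.000000i  product -0.137849+0.000000i
  m=+1: Y*=+0.005036-0.403192i  Y=+0.116388+0.002934i  product +0.001769-0.046912i
  m=+2: Y*=-0.137195-0.003428i  Y=+0.389632+0.019660i  product -0.053388-0.004033i
  m=+3: Y*=-0.000865+0.023079i  Y=+0.251411+0.019049i  product -0.000657+0.005786i
Σ over m = -0.242401-0.000000i; ×(4π/7) → -0.435157-0.000000i. Real part: -0.435157

-0.435157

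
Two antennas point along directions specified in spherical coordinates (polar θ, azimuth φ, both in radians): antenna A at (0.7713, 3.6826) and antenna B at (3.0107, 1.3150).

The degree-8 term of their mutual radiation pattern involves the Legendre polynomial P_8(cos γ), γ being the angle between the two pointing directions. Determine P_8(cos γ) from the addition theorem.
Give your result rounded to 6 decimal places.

0.097187

Summing Y*_{l m}(θ₁,φ₁)·Y_{l m}(θ₂,φ₂) over m ∈ [−8, 8]; prefactor 4π/(2·8+1) = 0.739198:
  m=-8: Y*=(-0.010773, -0.026636)  Y=(-0.000000, 0.000000)  product (0.000000, 0.000000)
  m=-7: Y*=(0.094434, 0.071115)  Y=(0.000001, 0.000000)  product (0.000000, 0.000000)
  m=-6: Y*=(-0.288245, -0.030218)  Y=(-0.000001, -0.000026)  product (-0.000001, 0.000007)
  m=-5: Y*=(0.409689, -0.191152)  Y=(-0.000343, 0.000103)  product (-0.000121, 0.000108)
  m=-4: Y*=(-0.214894, 0.318716)  Y=(0.001955, 0.003206)  product (-0.001442, -0.000066)
  m=-3: Y*=(-0.000653, 0.012498)  Y=(0.020219, -0.020961)  product (0.000249, 0.000266)
  m=-2: Y*=(-0.176557, -0.331985)  Y=(-0.139347, -0.078237)  product (-0.001371, 0.060074)
  m=-1: Y*=(0.148087, 0.088970)  Y=(-0.139688, 0.534126)  product (-0.068207, 0.066669)
  m=+0: Y*=(0.328870, -0.000000)  Y=(0.830908, 0.000000)  product (0.273261, 0.000000)
  m=+1: Y*=(-0.148087, 0.088970)  Y=(0.139688, 0.534126)  product (-0.068207, -0.066669)
  m=+2: Y*=(-0.176557, 0.331985)  Y=(-0.139347, 0.078237)  product (-0.001371, -0.060074)
  m=+3: Y*=(0.000653, 0.012498)  Y=(-0.020219, -0.020961)  product (0.000249, -0.000266)
  m=+4: Y*=(-0.214894, -0.318716)  Y=(0.001955, -0.003206)  product (-0.001442, 0.000066)
  m=+5: Y*=(-0.409689, -0.191152)  Y=(0.000343, 0.000103)  product (-0.000121, -0.000108)
  m=+6: Y*=(-0.288245, 0.030218)  Y=(-0.000001, 0.000026)  product (-0.000001, -0.000007)
  m=+7: Y*=(-0.094434, 0.071115)  Y=(-0.000001, 0.000000)  product (0.000000, -0.000000)
  m=+8: Y*=(-0.010773, 0.026636)  Y=(-0.000000, -0.000000)  product (0.000000, -0.000000)
Σ over m = (0.131476, -0.000000); ×(4π/17) → (0.097187, -0.000000). Real part: 0.097187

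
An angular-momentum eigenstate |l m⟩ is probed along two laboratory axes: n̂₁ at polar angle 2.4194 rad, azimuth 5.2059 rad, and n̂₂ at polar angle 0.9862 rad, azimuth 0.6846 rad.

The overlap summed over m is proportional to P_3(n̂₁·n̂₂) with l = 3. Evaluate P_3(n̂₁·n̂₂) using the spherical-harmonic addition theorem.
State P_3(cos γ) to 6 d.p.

Expand P_3 via completeness: Σ_{m} conj(Y_{3,m}) at Ω₁ times Y_{3,m} at Ω₂ —
  [-3]  conj(Y_{3,-3})(Ω₁) = -0.12002 + 0.01086j ; Y_{3,-3}(Ω₂) = -0.11238 - 0.21429j ; Δ = 0.01582 + 0.02450j
  [-2]  conj(Y_{3,-2})(Ω₁) = 0.18469 + 0.27959j ; Y_{3,-2}(Ω₂) = 0.07854 - 0.38429j ; Δ = 0.12195 - 0.04902j
  [-1]  conj(Y_{3,-1})(Ω₁) = 0.18370 - 0.34151j ; Y_{3,-1}(Ω₂) = 0.10914 - 0.08909j ; Δ = -0.01038 - 0.05364j
  [+0]  conj(Y_{3,0})(Ω₁) = 0.05175 + 0.00000j ; Y_{3,0}(Ω₂) = -0.30423 + 0.00000j ; Δ = -0.01574 + 0.00000j
  [+1]  conj(Y_{3,1})(Ω₁) = -0.18370 - 0.34151j ; Y_{3,1}(Ω₂) = -0.10914 - 0.08909j ; Δ = -0.01038 + 0.05364j
  [+2]  conj(Y_{3,2})(Ω₁) = 0.18469 - 0.27959j ; Y_{3,2}(Ω₂) = 0.07854 + 0.38429j ; Δ = 0.12195 + 0.04902j
  [+3]  conj(Y_{3,3})(Ω₁) = 0.12002 + 0.01086j ; Y_{3,3}(Ω₂) = 0.11238 - 0.21429j ; Δ = 0.01582 - 0.02450j
Total Σ_m = 0.23903 + 0.00000j. Multiply by 1.795196: 0.42911 + 0.00000j. P_3(cos γ) = 0.429111

0.429111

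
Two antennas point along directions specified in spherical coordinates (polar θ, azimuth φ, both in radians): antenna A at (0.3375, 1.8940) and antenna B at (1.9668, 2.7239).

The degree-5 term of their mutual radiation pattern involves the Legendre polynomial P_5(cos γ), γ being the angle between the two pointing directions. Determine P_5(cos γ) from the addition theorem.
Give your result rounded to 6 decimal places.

-0.262232

Term-by-term m-sum for l=5 (normalisation 4π/11 = 1.142397):
  [-5]  conj(Y_{5,-5})(Ω₁) = -0.001846-0.000084i ; Y_{5,-5}(Ω₂) = +0.153536-0.269612i ; Δ = -0.000306+0.000485i
  [-4]  conj(Y_{5,-4})(Ω₁) = +0.004569+0.016011i ; Y_{5,-4}(Ω₂) = +0.040942-0.408158i ; Δ = +0.006722-0.001209i
  [-3]  conj(Y_{5,-3})(Ω₁) = +0.072643-0.049824i ; Y_{5,-3}(Ω₂) = -0.028782-0.087521i ; Δ = -0.006451-0.004924i
  [-2]  conj(Y_{5,-2})(Ω₁) = -0.233894-0.176485i ; Y_{5,-2}(Ω₂) = +0.206683+0.228453i ; Δ = -0.008024-0.089910i
  [-1]  conj(Y_{5,-1})(Ω₁) = -0.174561+0.521156i ; Y_{5,-1}(Ω₂) = +0.166959+0.074098i ; Δ = -0.067761+0.074077i
  [+0]  conj(Y_{5,0})(Ω₁) = +0.288815-0.000000i ; Y_{5,0}(Ω₂) = -0.269740+0.000000i ; Δ = -0.077905+0.000000i
  [+1]  conj(Y_{5,1})(Ω₁) = +0.174561+0.521156i ; Y_{5,1}(Ω₂) = -0.166959+0.074098i ; Δ = -0.067761-0.074077i
  [+2]  conj(Y_{5,2})(Ω₁) = -0.233894+0.176485i ; Y_{5,2}(Ω₂) = +0.206683-0.228453i ; Δ = -0.008024+0.089910i
  [+3]  conj(Y_{5,3})(Ω₁) = -0.072643-0.049824i ; Y_{5,3}(Ω₂) = +0.028782-0.087521i ; Δ = -0.006451+0.004924i
  [+4]  conj(Y_{5,4})(Ω₁) = +0.004569-0.016011i ; Y_{5,4}(Ω₂) = +0.040942+0.408158i ; Δ = +0.006722+0.001209i
  [+5]  conj(Y_{5,5})(Ω₁) = +0.001846-0.000084i ; Y_{5,5}(Ω₂) = -0.153536-0.269612i ; Δ = -0.000306-0.000485i
Accumulated sum -0.229545+0.000000i; after 4π/(2l+1) scaling, -0.262232+0.000000i ⇒ P_5 = -0.262232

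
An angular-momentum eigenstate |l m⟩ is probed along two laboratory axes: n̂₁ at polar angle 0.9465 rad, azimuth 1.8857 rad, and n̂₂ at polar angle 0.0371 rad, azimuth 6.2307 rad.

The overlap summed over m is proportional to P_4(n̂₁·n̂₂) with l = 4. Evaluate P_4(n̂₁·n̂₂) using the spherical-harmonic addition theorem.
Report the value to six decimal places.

-0.384925

Term-by-term m-sum for l=4 (normalisation 4π/9 = 1.396263):
  m=-4: 0.05872 + 0.18258j × 0.00000 + 0.00000j = 0.00000 + 0.00000j  (running Σ = 0.00000 + 0.00000j)
  m=-3: 0.31668 - 0.22900j × 0.00006 + 0.00001j = 0.00002 - 0.00001j  (running Σ = 0.00002 - 0.00001j)
  m=-2: -0.24769 - 0.18052j × 0.00274 + 0.00029j = -0.00063 - 0.00057j  (running Σ = -0.00060 - 0.00058j)
  m=-1: 0.04227 - 0.12977j × 0.06988 + 0.00367j = 0.00343 - 0.00891j  (running Σ = 0.00283 - 0.00949j)
  m=0: -0.33473 + 0.00000j × 0.84047 + 0.00000j = -0.28133 + 0.00000j  (running Σ = -0.27851 - 0.00949j)
  m=1: -0.04227 - 0.12977j × -0.06988 + 0.00367j = 0.00343 + 0.00891j  (running Σ = -0.27508 - 0.00058j)
  m=2: -0.24769 + 0.18052j × 0.00274 - 0.00029j = -0.00063 + 0.00057j  (running Σ = -0.27570 - 0.00001j)
  m=3: -0.31668 - 0.22900j × -0.00006 + 0.00001j = 0.00002 + 0.00001j  (running Σ = -0.27568 + 0.00000j)
  m=4: 0.05872 - 0.18258j × 0.00000 - 0.00000j = 0.00000 - 0.00000j  (running Σ = -0.27568 + 0.00000j)
Σ over m = -0.27568 + 0.00000j; ×(4π/9) → -0.38492 + 0.00000j. Real part: -0.384925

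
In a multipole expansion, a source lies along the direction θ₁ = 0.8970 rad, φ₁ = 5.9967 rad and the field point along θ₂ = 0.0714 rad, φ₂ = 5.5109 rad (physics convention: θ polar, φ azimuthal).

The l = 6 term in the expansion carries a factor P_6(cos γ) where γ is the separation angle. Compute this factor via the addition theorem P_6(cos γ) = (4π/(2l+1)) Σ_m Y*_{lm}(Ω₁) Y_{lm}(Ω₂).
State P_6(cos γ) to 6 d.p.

-0.033185

Expand P_6 via completeness: Σ_{m} conj(Y_{6,m}) at Ω₁ times Y_{6,m} at Ω₂ —
  m=-6: (-0.016236, -0.108812) × (-0.000000, -0.000000) = (-0.000000, 0.000000)  (running Σ = (-0.000000, 0.000000))
  m=-5: (0.041971, -0.301389) × (-0.000002, -0.000002) = (-0.000001, 0.000001)  (running Σ = (-0.000001, 0.000001))
  m=-4: (0.180025, -0.397926) × (-0.000092, 0.000005) = (-0.000015, 0.000037)  (running Σ = (-0.000015, 0.000038))
  m=-3: (0.162406, -0.188436) × (-0.001272, 0.001376) = (0.000053, 0.000463)  (running Σ = (0.000037, 0.000501))
  m=-2: (-0.168121, 0.108466) × (0.000685, 0.026109) = (-0.002947, -0.004315)  (running Σ = (-0.002910, -0.003814))
  m=-1: (-0.323296, 0.095240) × (0.164163, 0.159913) = (-0.068303, -0.036064)  (running Σ = (-0.071213, -0.039878))
  m=0: (0.112205, -0.000000) × (0.963376, 0.000000) = (0.108095, 0.000000)  (running Σ = (0.036883, -0.039878))
  m=1: (0.323296, 0.095240) × (-0.164163, 0.159913) = (-0.068303, 0.036064)  (running Σ = (-0.031421, -0.003814))
  m=2: (-0.168121, -0.108466) × (0.000685, -0.026109) = (-0.002947, 0.004315)  (running Σ = (-0.034368, 0.000501))
  m=3: (-0.162406, -0.188436) × (0.001272, 0.001376) = (0.000053, -0.000463)  (running Σ = (-0.034315, 0.000038))
  m=4: (0.180025, 0.397926) × (-0.000092, -0.000005) = (-0.000015, -0.000037)  (running Σ = (-0.034329, 0.000001))
  m=5: (-0.041971, -0.301389) × (0.000002, -0.000002) = (-0.000001, -0.000001)  (running Σ = (-0.034330, 0.000000))
  m=6: (-0.016236, 0.108812) × (-0.000000, 0.000000) = (-0.000000, -0.000000)  (running Σ = (-0.034330, -0.000000))
Accumulated sum (-0.034330, -0.000000); after 4π/(2l+1) scaling, (-0.033185, -0.000000) ⇒ P_6 = -0.033185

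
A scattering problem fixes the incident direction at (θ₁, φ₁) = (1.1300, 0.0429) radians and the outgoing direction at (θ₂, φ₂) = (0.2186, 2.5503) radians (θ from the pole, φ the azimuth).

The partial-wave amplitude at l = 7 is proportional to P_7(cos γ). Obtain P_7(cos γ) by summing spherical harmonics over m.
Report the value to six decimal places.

-0.273312

Summing Y*_{l m}(θ₁,φ₁)·Y_{l m}(θ₂,φ₂) over m ∈ [−7, 7]; prefactor 4π/(2·7+1) = 0.837758:
  [-7]  conj(Y_{7,-7})(Ω₁) = 0.23642 + 0.07321j ; Y_{7,-7}(Ω₂) = 0.00001 + 0.00001j ; Δ = 0.00000 + 0.00000j
  [-6]  conj(Y_{7,-6})(Ω₁) = 0.42247 + 0.11121j ; Y_{7,-6}(Ω₂) = -0.00017 - 0.00008j ; Δ = -0.00007 - 0.00005j
  [-5]  conj(Y_{7,-5})(Ω₁) = 0.29645 + 0.06458j ; Y_{7,-5}(Ω₂) = 0.00197 - 0.00037j ; Δ = 0.00061 + 0.00002j
  [-4]  conj(Y_{7,-4})(Ω₁) = -0.13076 - 0.02266j ; Y_{7,-4}(Ω₂) = -0.01061 + 0.01042j ; Δ = 0.00162 - 0.00112j
  [-3]  conj(Y_{7,-3})(Ω₁) = -0.34705 - 0.04491j ; Y_{7,-3}(Ω₂) = 0.01592 - 0.07733j ; Δ = -0.00900 + 0.02612j
  [-2]  conj(Y_{7,-2})(Ω₁) = -0.01553 - 0.00134j ; Y_{7,-2}(Ω₂) = 0.10887 + 0.26620j ; Δ = -0.00134 - 0.00428j
  [-1]  conj(Y_{7,-1})(Ω₁) = 0.33243 + 0.01427j ; Y_{7,-1}(Ω₂) = -0.52200 - 0.35048j ; Δ = -0.16852 - 0.12396j
  [+0]  conj(Y_{7,0})(Ω₁) = 0.05726 + 0.00000j ; Y_{7,0}(Ω₂) = 0.47400 + 0.00000j ; Δ = 0.02714 + 0.00000j
  [+1]  conj(Y_{7,1})(Ω₁) = -0.33243 + 0.01427j ; Y_{7,1}(Ω₂) = 0.52200 - 0.35048j ; Δ = -0.16852 + 0.12396j
  [+2]  conj(Y_{7,2})(Ω₁) = -0.01553 + 0.00134j ; Y_{7,2}(Ω₂) = 0.10887 - 0.26620j ; Δ = -0.00134 + 0.00428j
  [+3]  conj(Y_{7,3})(Ω₁) = 0.34705 - 0.04491j ; Y_{7,3}(Ω₂) = -0.01592 - 0.07733j ; Δ = -0.00900 - 0.02612j
  [+4]  conj(Y_{7,4})(Ω₁) = -0.13076 + 0.02266j ; Y_{7,4}(Ω₂) = -0.01061 - 0.01042j ; Δ = 0.00162 + 0.00112j
  [+5]  conj(Y_{7,5})(Ω₁) = -0.29645 + 0.06458j ; Y_{7,5}(Ω₂) = -0.00197 - 0.00037j ; Δ = 0.00061 - 0.00002j
  [+6]  conj(Y_{7,6})(Ω₁) = 0.42247 - 0.11121j ; Y_{7,6}(Ω₂) = -0.00017 + 0.00008j ; Δ = -0.00007 + 0.00005j
  [+7]  conj(Y_{7,7})(Ω₁) = -0.23642 + 0.07321j ; Y_{7,7}(Ω₂) = -0.00001 + 0.00001j ; Δ = 0.00000 - 0.00000j
Accumulated sum -0.32624 + 0.00000j; after 4π/(2l+1) scaling, -0.27331 + 0.00000j ⇒ P_7 = -0.273312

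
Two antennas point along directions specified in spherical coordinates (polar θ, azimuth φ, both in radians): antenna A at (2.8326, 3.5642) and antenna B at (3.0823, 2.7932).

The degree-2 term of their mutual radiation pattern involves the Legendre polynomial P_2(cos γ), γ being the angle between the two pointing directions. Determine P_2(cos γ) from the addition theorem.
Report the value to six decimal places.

Term-by-term m-sum for l=2 (normalisation 4π/5 = 2.513274):
  m=-2: Y*=0.02370 + 0.02672j  Y=0.00104 + 0.00087j  product 0.00000 + 0.00005j
  m=-1: Y*=0.20412 + 0.09179j  Y=0.04295 + 0.01560j  product 0.00734 + 0.00713j
  m=+0: Y*=0.54328 + 0.00000j  Y=0.62746 + 0.00000j  product 0.34089 + 0.00000j
  m=+1: Y*=-0.20412 + 0.09179j  Y=-0.04295 + 0.01560j  product 0.00734 - 0.00713j
  m=+2: Y*=0.02370 - 0.02672j  Y=0.00104 - 0.00087j  product 0.00000 - 0.00005j
Accumulated sum 0.35556 - 0.00000j; after 4π/(2l+1) scaling, 0.89363 - 0.00000j ⇒ P_2 = 0.893628

0.893628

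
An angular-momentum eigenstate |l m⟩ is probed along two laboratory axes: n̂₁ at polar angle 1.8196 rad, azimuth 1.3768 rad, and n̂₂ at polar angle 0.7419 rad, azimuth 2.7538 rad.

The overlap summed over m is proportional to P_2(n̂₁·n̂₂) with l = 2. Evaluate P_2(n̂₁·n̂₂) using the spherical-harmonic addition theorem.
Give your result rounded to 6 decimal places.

Addition theorem: P_2(cos γ) = (4π/5) Σ_m Y*_{lm}(Ω₁) Y_{lm}(Ω₂), m = −2…2:
  [-2]  conj(Y_{2,-2})(Ω₁) = -0.33588 + 0.13728j ; Y_{2,-2}(Ω₂) = 0.12592 + 0.12347j ; Δ = -0.05924 - 0.02419j
  [-1]  conj(Y_{2,-1})(Ω₁) = -0.03554 - 0.18092j ; Y_{2,-1}(Ω₂) = -0.35624 - 0.14552j ; Δ = -0.01366 + 0.06962j
  [+0]  conj(Y_{2,0})(Ω₁) = -0.25802 + 0.00000j ; Y_{2,0}(Ω₂) = 0.19880 + 0.00000j ; Δ = -0.05129 + 0.00000j
  [+1]  conj(Y_{2,1})(Ω₁) = 0.03554 - 0.18092j ; Y_{2,1}(Ω₂) = 0.35624 - 0.14552j ; Δ = -0.01366 - 0.06962j
  [+2]  conj(Y_{2,2})(Ω₁) = -0.33588 - 0.13728j ; Y_{2,2}(Ω₂) = 0.12592 - 0.12347j ; Δ = -0.05924 + 0.02419j
Total Σ_m = -0.19711 + 0.00000j. Multiply by 2.513274: -0.49540 + 0.00000j. P_2(cos γ) = -0.495395

-0.495395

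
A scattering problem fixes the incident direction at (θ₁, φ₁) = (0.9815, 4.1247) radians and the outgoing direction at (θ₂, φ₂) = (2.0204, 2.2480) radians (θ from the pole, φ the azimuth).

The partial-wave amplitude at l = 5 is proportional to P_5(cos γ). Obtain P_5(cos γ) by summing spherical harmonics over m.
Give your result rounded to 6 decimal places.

-0.159330

Term-by-term m-sum for l=5 (normalisation 4π/11 = 1.142397):
  m=-5: -0.037182+0.180505i × +0.066552+0.266836i = -0.050640+0.002091i  (running Σ = -0.050640+0.002091i)
  m=-4: -0.273999-0.276996i × +0.380976+0.176006i = -0.055634-0.153754i  (running Σ = -0.106274-0.151663i)
  m=-3: +0.347270-0.067605i × +0.158439-0.078659i = +0.049703-0.038027i  (running Σ = -0.056571-0.189690i)
  m=-2: +0.018390-0.044057i × -0.055586+0.252859i = +0.010118+0.007099i  (running Σ = -0.046453-0.182591i)
  m=-1: +0.194981+0.292670i × +0.161799+0.201231i = -0.027347+0.086590i  (running Σ = -0.073799-0.096001i)
  m=0: -0.039726-0.000000i × -0.204619+0.000000i = +0.008129+0.000000i  (running Σ = -0.065670-0.096001i)
  m=1: -0.194981+0.292670i × -0.161799+0.201231i = -0.027347-0.086590i  (running Σ = -0.093017-0.182591i)
  m=2: +0.018390+0.044057i × -0.055586-0.252859i = +0.010118-0.007099i  (running Σ = -0.082899-0.189690i)
  m=3: -0.347270-0.067605i × -0.158439-0.078659i = +0.049703+0.038027i  (running Σ = -0.033195-0.151663i)
  m=4: -0.273999+0.276996i × +0.380976-0.176006i = -0.055634+0.153754i  (running Σ = -0.088830+0.002091i)
  m=5: +0.037182+0.180505i × -0.066552+0.266836i = -0.050640-0.002091i  (running Σ = -0.139469-0.000000i)
Σ over m = -0.139469-0.000000i; ×(4π/11) → -0.159330-0.000000i. Real part: -0.159330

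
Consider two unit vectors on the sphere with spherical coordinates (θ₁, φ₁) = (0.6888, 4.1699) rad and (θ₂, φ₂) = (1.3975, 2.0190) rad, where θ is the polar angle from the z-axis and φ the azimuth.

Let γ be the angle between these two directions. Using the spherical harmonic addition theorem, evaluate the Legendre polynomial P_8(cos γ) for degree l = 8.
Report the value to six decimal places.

-0.063353

Expand P_8 via completeness: Σ_{m} conj(Y_{8,m}) at Ω₁ times Y_{8,m} at Ω₂ —
  m=-8: (-0.004997, 0.012789) × (-0.412511, 0.196240) = (-0.000448, -0.006256)  (running Σ = (-0.000448, -0.006256))
  m=-7: (-0.040681, -0.052871) × (0.001333, -0.319859) = (-0.016965, 0.012942)  (running Σ = (-0.017414, 0.006685))
  m=-6: (0.195813, -0.022289) × (-0.171327, -0.083262) = (-0.035404, -0.012485)  (running Σ = (-0.052818, -0.005800))
  m=-5: (-0.160965, 0.351766) × (0.260243, -0.206273) = (0.030670, 0.124747)  (running Σ = (-0.022148, 0.118947))
  m=-4: (-0.267571, -0.391814) × (-0.019946, -0.088358) = (-0.029283, 0.031457)  (running Σ = (-0.051431, 0.150405))
  m=-3: (0.234666, -0.013313) × (0.317231, 0.073002) = (0.075415, 0.012908)  (running Σ = (0.023984, 0.163313))
  m=-2: (0.112782, -0.213590) × (0.027650, -0.034587) = (-0.004269, -0.009807)  (running Σ = (0.019715, 0.153506))
  m=-1: (0.190238, 0.315582) × (0.138581, 0.288204) = (-0.064589, 0.098561)  (running Σ = (-0.044874, 0.252067))
  m=0: (0.132668, -0.000000) × (0.030467, 0.000000) = (0.004042, 0.000000)  (running Σ = (-0.040832, 0.252067))
  m=1: (-0.190238, 0.315582) × (-0.138581, 0.288204) = (-0.064589, -0.098561)  (running Σ = (-0.105420, 0.153506))
  m=2: (0.112782, 0.213590) × (0.027650, 0.034587) = (-0.004269, 0.009807)  (running Σ = (-0.109689, 0.163313))
  m=3: (-0.234666, -0.013313) × (-0.317231, 0.073002) = (0.075415, -0.012908)  (running Σ = (-0.034274, 0.150405))
  m=4: (-0.267571, 0.391814) × (-0.019946, 0.088358) = (-0.029283, -0.031457)  (running Σ = (-0.063557, 0.118947))
  m=5: (0.160965, 0.351766) × (-0.260243, -0.206273) = (0.030670, -0.124747)  (running Σ = (-0.032887, -0.005800))
  m=6: (0.195813, 0.022289) × (-0.171327, 0.083262) = (-0.035404, 0.012485)  (running Σ = (-0.068291, 0.006685))
  m=7: (0.040681, -0.052871) × (-0.001333, -0.319859) = (-0.016965, -0.012942)  (running Σ = (-0.085257, -0.006256))
  m=8: (-0.004997, -0.012789) × (-0.412511, -0.196240) = (-0.000448, 0.006256)  (running Σ = (-0.085705, -0.000000))
Σ over m = (-0.085705, -0.000000); ×(4π/17) → (-0.063353, -0.000000). Real part: -0.063353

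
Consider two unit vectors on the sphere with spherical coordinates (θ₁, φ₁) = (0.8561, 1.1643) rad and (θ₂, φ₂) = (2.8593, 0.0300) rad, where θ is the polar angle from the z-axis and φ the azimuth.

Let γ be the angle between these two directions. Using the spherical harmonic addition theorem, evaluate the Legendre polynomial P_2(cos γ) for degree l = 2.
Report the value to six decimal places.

Expand P_2 via completeness: Σ_{m} conj(Y_{2,m}) at Ω₁ times Y_{2,m} at Ω₂ —
  m=-2: Y*=-0.151457+0.160055i  Y=+0.029919-0.001797i  product -0.004244+0.005061i
  m=-1: Y*=+0.151206+0.351256i  Y=-0.206589+0.006200i  product -0.033415-0.071628i
  m=+0: Y*=+0.091022-0.000000i  Y=+0.557365+0.000000i  product +0.050733+0.000000i
  m=+1: Y*=-0.151206+0.351256i  Y=+0.206589+0.006200i  product -0.033415+0.071628i
  m=+2: Y*=-0.151457-0.160055i  Y=+0.029919+0.001797i  product -0.004244-0.005061i
Σ over m = -0.024585+0.000000i; ×(4π/5) → -0.061789+0.000000i. Real part: -0.061789

-0.061789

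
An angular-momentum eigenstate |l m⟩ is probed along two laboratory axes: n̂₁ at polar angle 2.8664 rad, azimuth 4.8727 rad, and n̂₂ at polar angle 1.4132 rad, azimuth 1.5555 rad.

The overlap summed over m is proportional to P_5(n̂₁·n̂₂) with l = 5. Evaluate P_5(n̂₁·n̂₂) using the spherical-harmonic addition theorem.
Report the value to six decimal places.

Term-by-term m-sum for l=5 (normalisation 4π/11 = 1.142397):
  [-5]  conj(Y_{5,-5})(Ω₁) = +0.000494-0.000478i ; Y_{5,-5}(Ω₂) = +0.033319-0.434802i ; Δ = -0.000192-0.000231i
  [-4]  conj(Y_{5,-4})(Ω₁) = -0.006171-0.004607i ; Y_{5,-4}(Ω₂) = +0.218732+0.013400i ; Δ = -0.001288-0.001090i
  [-3]  conj(Y_{5,-3})(Ω₁) = -0.023554+0.045141i ; Y_{5,-3}(Ω₂) = +0.011898-0.259093i ; Δ = +0.011415+0.006640i
  [-2]  conj(Y_{5,-2})(Ω₁) = +0.203269+0.067502i ; Y_{5,-2}(Ω₂) = +0.240151+0.007349i ; Δ = +0.048319+0.017704i
  [-1]  conj(Y_{5,-1})(Ω₁) = +0.084007-0.519529i ; Y_{5,-1}(Ω₂) = +0.003231-0.211240i ; Δ = -0.109474-0.019424i
  [+0]  conj(Y_{5,0})(Ω₁) = -0.473669-0.000000i ; Y_{5,0}(Ω₂) = +0.244375+0.000000i ; Δ = -0.115753-0.000000i
  [+1]  conj(Y_{5,1})(Ω₁) = -0.084007-0.519529i ; Y_{5,1}(Ω₂) = -0.003231-0.211240i ; Δ = -0.109474+0.019424i
  [+2]  conj(Y_{5,2})(Ω₁) = +0.203269-0.067502i ; Y_{5,2}(Ω₂) = +0.240151-0.007349i ; Δ = +0.048319-0.017704i
  [+3]  conj(Y_{5,3})(Ω₁) = +0.023554+0.045141i ; Y_{5,3}(Ω₂) = -0.011898-0.259093i ; Δ = +0.011415-0.006640i
  [+4]  conj(Y_{5,4})(Ω₁) = -0.006171+0.004607i ; Y_{5,4}(Ω₂) = +0.218732-0.013400i ; Δ = -0.001288+0.001090i
  [+5]  conj(Y_{5,5})(Ω₁) = -0.000494-0.000478i ; Y_{5,5}(Ω₂) = -0.033319-0.434802i ; Δ = -0.000192+0.000231i
Total Σ_m = -0.218191-0.000000i. Multiply by 1.142397: -0.249261-0.000000i. P_5(cos γ) = -0.249261

-0.249261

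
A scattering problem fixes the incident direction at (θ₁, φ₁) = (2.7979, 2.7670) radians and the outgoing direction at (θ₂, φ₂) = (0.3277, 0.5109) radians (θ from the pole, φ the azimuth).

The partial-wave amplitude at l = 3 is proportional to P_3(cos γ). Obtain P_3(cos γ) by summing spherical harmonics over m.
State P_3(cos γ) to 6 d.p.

-0.772154

Term-by-term m-sum for l=3 (normalisation 4π/7 = 1.795196):
  m=-3: -0.00690 + 0.01439j × 0.00053 - 0.01390j = 0.00020 + 0.00010j  (running Σ = 0.00020 + 0.00010j)
  m=-2: -0.08000 + 0.07441j × 0.05231 - 0.08551j = 0.00218 + 0.01073j  (running Σ = 0.00237 + 0.01084j)
  m=-1: -0.34786 + 0.13676j × 0.31595 - 0.17710j = -0.08568 + 0.10482j  (running Σ = -0.08331 + 0.11565j)
  m=0: -0.50323 + 0.00000j × 0.52362 + 0.00000j = -0.26350 + 0.00000j  (running Σ = -0.34681 + 0.11565j)
  m=1: 0.34786 + 0.13676j × -0.31595 - 0.17710j = -0.08568 - 0.10482j  (running Σ = -0.43250 + 0.01084j)
  m=2: -0.08000 - 0.07441j × 0.05231 + 0.08551j = 0.00218 - 0.01073j  (running Σ = -0.43032 + 0.00010j)
  m=3: 0.00690 + 0.01439j × -0.00053 - 0.01390j = 0.00020 - 0.00010j  (running Σ = -0.43012 + 0.00000j)
Accumulated sum -0.43012 + 0.00000j; after 4π/(2l+1) scaling, -0.77215 + 0.00000j ⇒ P_3 = -0.772154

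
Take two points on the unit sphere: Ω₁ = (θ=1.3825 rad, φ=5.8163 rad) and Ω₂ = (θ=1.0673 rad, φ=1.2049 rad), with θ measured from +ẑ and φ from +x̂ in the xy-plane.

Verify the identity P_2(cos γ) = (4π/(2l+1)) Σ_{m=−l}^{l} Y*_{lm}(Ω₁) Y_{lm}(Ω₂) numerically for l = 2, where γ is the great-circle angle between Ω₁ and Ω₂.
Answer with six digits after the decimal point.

Expand P_2 via completeness: Σ_{m} conj(Y_{2,m}) at Ω₁ times Y_{2,m} at Ω₂ —
  term(m=-2) = -0.108216+0.022159i   from Y*(Ω₁)=+0.221708-0.299634i, Y(Ω₂)=-0.220478-0.198023i
  term(m=-1) = -0.004676-0.046143i   from Y*(Ω₁)=+0.126851-0.063939i, Y(Ω₂)=+0.116814-0.304877i
  term(m=+0) = +0.026848+0.000000i   from Y*(Ω₁)=-0.282239-0.000000i, Y(Ω₂)=-0.095124+0.000000i
  term(m=+1) = -0.004676+0.046143i   from Y*(Ω₁)=-0.126851-0.063939i, Y(Ω₂)=-0.116814-0.304877i
  term(m=+2) = -0.108216-0.022159i   from Y*(Ω₁)=+0.221708+0.299634i, Y(Ω₂)=-0.220478+0.198023i
Σ over m = -0.198936+0.000000i; ×(4π/5) → -0.499981+0.000000i. Real part: -0.499981

-0.499981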